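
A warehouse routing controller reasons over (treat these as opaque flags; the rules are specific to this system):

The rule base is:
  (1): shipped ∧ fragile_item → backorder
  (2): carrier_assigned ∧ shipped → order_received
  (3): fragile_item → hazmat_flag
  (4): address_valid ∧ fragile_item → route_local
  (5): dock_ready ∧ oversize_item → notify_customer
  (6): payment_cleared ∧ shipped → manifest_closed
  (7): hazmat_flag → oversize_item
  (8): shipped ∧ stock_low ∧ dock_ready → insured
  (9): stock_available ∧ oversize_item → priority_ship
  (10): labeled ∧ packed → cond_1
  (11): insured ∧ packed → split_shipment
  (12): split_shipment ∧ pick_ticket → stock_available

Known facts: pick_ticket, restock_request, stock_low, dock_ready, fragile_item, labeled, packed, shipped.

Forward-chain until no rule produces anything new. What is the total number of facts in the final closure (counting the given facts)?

Round 1: (1) [shipped ∧ fragile_item → backorder]; (3) [fragile_item → hazmat_flag]; (8) [shipped ∧ stock_low ∧ dock_ready → insured]; (10) [labeled ∧ packed → cond_1]. New: backorder, hazmat_flag, insured, cond_1.
Round 2: (7) [hazmat_flag → oversize_item]; (11) [insured ∧ packed → split_shipment]. New: oversize_item, split_shipment.
Round 3: (5) [dock_ready ∧ oversize_item → notify_customer]; (12) [split_shipment ∧ pick_ticket → stock_available]. New: notify_customer, stock_available.
Round 4: (9) [stock_available ∧ oversize_item → priority_ship]. New: priority_ship.
Closure: {backorder, cond_1, dock_ready, fragile_item, hazmat_flag, insured, labeled, notify_customer, oversize_item, packed, pick_ticket, priority_ship, restock_request, shipped, split_shipment, stock_available, stock_low} — 17 facts.

17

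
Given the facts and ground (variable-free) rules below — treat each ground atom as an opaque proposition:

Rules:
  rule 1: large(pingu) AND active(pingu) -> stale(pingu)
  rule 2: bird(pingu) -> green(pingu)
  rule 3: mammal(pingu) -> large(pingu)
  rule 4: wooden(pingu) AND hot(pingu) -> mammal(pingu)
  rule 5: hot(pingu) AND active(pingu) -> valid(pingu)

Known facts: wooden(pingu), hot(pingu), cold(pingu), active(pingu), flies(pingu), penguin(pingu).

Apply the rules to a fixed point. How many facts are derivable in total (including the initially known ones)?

Round 1 — rule 4, rule 5, derive mammal(pingu), valid(pingu).
Round 2 — rule 3, derive large(pingu).
Round 3 — rule 1, derive stale(pingu).
Closure: {active(pingu), cold(pingu), flies(pingu), hot(pingu), large(pingu), mammal(pingu), penguin(pingu), stale(pingu), valid(pingu), wooden(pingu)} — 10 facts.

10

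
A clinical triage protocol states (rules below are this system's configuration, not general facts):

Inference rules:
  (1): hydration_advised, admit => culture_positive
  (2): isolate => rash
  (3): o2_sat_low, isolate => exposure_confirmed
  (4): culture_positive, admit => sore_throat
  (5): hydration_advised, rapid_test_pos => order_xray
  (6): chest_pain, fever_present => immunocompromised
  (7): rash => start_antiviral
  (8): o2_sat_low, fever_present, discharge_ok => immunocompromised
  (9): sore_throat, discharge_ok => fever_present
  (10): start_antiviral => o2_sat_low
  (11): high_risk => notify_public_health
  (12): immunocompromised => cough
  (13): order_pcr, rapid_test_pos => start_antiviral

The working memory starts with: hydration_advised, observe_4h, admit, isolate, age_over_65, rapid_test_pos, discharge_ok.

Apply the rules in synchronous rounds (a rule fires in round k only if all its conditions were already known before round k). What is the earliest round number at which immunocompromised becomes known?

Round 1 — (1), (2), (5), derive culture_positive, rash, order_xray.
Round 2 — (4), (7), derive sore_throat, start_antiviral.
Round 3 — (9), (10), derive fever_present, o2_sat_low.
Round 4 — (3), (8), derive exposure_confirmed, immunocompromised.
immunocompromised first appears in round 4.

4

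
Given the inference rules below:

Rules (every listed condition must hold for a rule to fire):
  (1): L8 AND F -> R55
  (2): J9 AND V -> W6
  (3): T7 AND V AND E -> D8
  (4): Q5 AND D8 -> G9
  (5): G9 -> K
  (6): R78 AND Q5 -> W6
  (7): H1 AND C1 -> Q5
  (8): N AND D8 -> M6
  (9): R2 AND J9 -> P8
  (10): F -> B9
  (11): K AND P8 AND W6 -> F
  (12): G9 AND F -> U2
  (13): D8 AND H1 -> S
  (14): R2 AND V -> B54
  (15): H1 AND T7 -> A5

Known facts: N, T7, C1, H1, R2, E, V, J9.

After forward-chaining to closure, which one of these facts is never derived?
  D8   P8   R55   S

Round 1: (2) [J9 AND V -> W6]; (3) [T7 AND V AND E -> D8]; (7) [H1 AND C1 -> Q5]; (9) [R2 AND J9 -> P8]; (14) [R2 AND V -> B54]; (15) [H1 AND T7 -> A5]. New: W6, D8, Q5, P8, B54, A5.
Round 2: (4) [Q5 AND D8 -> G9]; (8) [N AND D8 -> M6]; (13) [D8 AND H1 -> S]. New: G9, M6, S.
Round 3: (5) [G9 -> K]. New: K.
Round 4: (11) [K AND P8 AND W6 -> F]. New: F.
Round 5: (10) [F -> B9]; (12) [G9 AND F -> U2]. New: B9, U2.
Derived: D8 (round 1), P8 (round 1), S (round 2). R55 never appears in any round.

R55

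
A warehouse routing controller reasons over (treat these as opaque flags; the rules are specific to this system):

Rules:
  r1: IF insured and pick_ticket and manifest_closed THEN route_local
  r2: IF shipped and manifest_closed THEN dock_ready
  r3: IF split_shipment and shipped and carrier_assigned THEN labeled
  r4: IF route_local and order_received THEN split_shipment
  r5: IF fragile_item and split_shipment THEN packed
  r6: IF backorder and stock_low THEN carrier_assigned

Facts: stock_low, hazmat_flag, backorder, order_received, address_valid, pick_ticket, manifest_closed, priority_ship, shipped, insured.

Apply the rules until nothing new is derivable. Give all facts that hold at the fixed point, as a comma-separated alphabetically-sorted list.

address_valid, backorder, carrier_assigned, dock_ready, hazmat_flag, insured, labeled, manifest_closed, order_received, pick_ticket, priority_ship, route_local, shipped, split_shipment, stock_low

Round 1 fires r1, r2, r6, giving route_local, dock_ready, carrier_assigned.
Round 2 fires r4, giving split_shipment.
Round 3 fires r3, giving labeled.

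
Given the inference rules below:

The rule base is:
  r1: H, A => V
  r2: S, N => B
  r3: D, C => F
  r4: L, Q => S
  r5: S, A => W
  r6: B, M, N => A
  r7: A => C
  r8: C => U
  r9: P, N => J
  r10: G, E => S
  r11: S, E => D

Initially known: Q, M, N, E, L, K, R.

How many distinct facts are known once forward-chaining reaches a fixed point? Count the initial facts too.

Round 1 fires r4, giving S.
Round 2 fires r2, r11, giving B, D.
Round 3 fires r6, giving A.
Round 4 fires r5, r7, giving W, C.
Round 5 fires r3, r8, giving F, U.
Closure: {A, B, C, D, E, F, K, L, M, N, Q, R, S, U, W} — 15 facts.

15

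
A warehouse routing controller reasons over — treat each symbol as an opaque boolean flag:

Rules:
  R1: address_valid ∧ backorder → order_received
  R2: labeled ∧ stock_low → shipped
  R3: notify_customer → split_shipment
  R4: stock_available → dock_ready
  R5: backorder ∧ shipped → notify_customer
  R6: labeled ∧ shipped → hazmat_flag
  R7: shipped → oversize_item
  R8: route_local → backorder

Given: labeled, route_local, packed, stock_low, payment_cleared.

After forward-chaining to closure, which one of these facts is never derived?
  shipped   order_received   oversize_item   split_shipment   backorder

order_received

Round 1 fires R2, R8, giving shipped, backorder.
Round 2 fires R5, R6, R7, giving notify_customer, hazmat_flag, oversize_item.
Round 3 fires R3, giving split_shipment.
Derived: backorder (round 1), shipped (round 1), split_shipment (round 3), oversize_item (round 2). order_received never appears in any round.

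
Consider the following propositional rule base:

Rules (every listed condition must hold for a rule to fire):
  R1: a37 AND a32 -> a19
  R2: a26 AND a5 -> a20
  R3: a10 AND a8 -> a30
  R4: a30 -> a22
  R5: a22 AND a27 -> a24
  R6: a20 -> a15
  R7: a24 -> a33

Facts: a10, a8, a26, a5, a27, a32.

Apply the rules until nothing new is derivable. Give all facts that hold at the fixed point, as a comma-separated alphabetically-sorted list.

a10, a15, a20, a22, a24, a26, a27, a30, a32, a33, a5, a8

[1] R2 [a26 AND a5 -> a20]; R3 [a10 AND a8 -> a30]. ⇒ new: a20, a30.
[2] R4 [a30 -> a22]; R6 [a20 -> a15]. ⇒ new: a22, a15.
[3] R5 [a22 AND a27 -> a24]. ⇒ new: a24.
[4] R7 [a24 -> a33]. ⇒ new: a33.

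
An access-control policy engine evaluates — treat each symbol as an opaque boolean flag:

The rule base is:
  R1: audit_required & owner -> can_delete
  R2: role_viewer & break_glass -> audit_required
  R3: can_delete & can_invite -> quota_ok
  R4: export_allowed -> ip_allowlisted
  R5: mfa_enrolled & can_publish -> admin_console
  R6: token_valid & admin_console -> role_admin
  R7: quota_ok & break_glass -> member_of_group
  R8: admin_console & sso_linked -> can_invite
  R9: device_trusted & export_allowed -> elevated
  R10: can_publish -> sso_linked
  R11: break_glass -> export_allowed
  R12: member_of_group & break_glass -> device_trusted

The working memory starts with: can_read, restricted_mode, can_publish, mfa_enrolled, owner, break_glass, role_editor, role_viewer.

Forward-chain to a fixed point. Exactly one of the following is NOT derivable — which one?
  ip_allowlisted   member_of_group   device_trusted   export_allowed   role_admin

role_admin

Round 1 fires R2, R5, R10, R11, giving audit_required, admin_console, sso_linked, export_allowed.
Round 2 fires R1, R4, R8, giving can_delete, ip_allowlisted, can_invite.
Round 3 fires R3, giving quota_ok.
Round 4 fires R7, giving member_of_group.
Round 5 fires R12, giving device_trusted.
Round 6 fires R9, giving elevated.
Derived: ip_allowlisted (round 2), member_of_group (round 4), export_allowed (round 1), device_trusted (round 5). role_admin never appears in any round.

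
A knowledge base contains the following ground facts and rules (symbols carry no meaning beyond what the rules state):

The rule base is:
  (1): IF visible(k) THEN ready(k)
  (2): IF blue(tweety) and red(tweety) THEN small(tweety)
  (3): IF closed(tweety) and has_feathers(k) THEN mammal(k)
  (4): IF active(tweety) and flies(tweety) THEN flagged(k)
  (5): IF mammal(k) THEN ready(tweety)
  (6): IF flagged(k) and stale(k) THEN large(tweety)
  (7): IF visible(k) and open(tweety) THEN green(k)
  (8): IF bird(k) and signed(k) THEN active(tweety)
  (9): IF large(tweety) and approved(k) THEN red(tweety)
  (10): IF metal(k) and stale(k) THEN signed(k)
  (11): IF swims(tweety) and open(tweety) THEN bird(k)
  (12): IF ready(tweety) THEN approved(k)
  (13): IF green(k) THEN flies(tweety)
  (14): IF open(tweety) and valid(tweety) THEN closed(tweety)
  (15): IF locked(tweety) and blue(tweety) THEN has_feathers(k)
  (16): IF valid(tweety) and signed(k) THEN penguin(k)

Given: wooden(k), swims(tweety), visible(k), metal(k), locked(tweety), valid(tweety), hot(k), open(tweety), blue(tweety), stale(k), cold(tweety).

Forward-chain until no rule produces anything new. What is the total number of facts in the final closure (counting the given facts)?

Round 1 fires (1), (7), (10), (11), (14), (15), giving ready(k), green(k), signed(k), bird(k), closed(tweety), has_feathers(k).
Round 2 fires (3), (8), (13), (16), giving mammal(k), active(tweety), flies(tweety), penguin(k).
Round 3 fires (4), (5), giving flagged(k), ready(tweety).
Round 4 fires (6), (12), giving large(tweety), approved(k).
Round 5 fires (9), giving red(tweety).
Round 6 fires (2), giving small(tweety).
Closure: {active(tweety), approved(k), bird(k), blue(tweety), closed(tweety), cold(tweety), flagged(k), flies(tweety), green(k), has_feathers(k), hot(k), large(tweety), locked(tweety), mammal(k), metal(k), open(tweety), penguin(k), ready(k), ready(tweety), red(tweety), signed(k), small(tweety), stale(k), swims(tweety), valid(tweety), visible(k), wooden(k)} — 27 facts.

27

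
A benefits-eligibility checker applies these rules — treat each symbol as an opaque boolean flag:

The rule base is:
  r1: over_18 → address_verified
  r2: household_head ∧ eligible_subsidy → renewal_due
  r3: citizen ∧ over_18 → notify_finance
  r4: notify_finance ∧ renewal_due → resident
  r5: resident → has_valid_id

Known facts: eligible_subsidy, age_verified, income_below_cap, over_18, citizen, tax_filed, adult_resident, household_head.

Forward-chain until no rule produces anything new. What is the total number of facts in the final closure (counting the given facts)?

13

Round 1: r1 [over_18 → address_verified]; r2 [household_head ∧ eligible_subsidy → renewal_due]; r3 [citizen ∧ over_18 → notify_finance]. New: address_verified, renewal_due, notify_finance.
Round 2: r4 [notify_finance ∧ renewal_due → resident]. New: resident.
Round 3: r5 [resident → has_valid_id]. New: has_valid_id.
Closure: {address_verified, adult_resident, age_verified, citizen, eligible_subsidy, has_valid_id, household_head, income_below_cap, notify_finance, over_18, renewal_due, resident, tax_filed} — 13 facts.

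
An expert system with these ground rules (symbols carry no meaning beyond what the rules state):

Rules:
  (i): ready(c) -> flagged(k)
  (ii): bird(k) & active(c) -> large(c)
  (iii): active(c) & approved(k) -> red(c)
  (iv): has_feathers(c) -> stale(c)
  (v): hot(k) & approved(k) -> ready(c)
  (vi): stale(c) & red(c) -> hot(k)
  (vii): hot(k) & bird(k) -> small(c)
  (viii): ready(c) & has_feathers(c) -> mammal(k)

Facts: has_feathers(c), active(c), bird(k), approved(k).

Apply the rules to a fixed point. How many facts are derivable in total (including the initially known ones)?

Round 1 fires (ii), (iii), (iv), giving large(c), red(c), stale(c).
Round 2 fires (vi), giving hot(k).
Round 3 fires (v), (vii), giving ready(c), small(c).
Round 4 fires (i), (viii), giving flagged(k), mammal(k).
Closure: {active(c), approved(k), bird(k), flagged(k), has_feathers(c), hot(k), large(c), mammal(k), ready(c), red(c), small(c), stale(c)} — 12 facts.

12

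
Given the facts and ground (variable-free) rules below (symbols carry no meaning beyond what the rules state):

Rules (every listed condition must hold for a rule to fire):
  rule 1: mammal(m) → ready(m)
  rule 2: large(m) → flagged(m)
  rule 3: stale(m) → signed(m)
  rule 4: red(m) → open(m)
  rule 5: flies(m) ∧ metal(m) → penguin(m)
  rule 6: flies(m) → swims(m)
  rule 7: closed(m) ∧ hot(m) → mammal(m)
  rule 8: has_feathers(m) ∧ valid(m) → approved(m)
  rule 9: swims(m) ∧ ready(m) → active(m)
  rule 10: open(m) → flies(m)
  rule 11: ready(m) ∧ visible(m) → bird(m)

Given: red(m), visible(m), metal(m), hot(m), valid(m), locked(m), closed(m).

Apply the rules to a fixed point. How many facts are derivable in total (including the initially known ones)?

15

[1] rule 4 [red(m) → open(m)]; rule 7 [closed(m) ∧ hot(m) → mammal(m)]. ⇒ new: open(m), mammal(m).
[2] rule 1 [mammal(m) → ready(m)]; rule 10 [open(m) → flies(m)]. ⇒ new: ready(m), flies(m).
[3] rule 5 [flies(m) ∧ metal(m) → penguin(m)]; rule 6 [flies(m) → swims(m)]; rule 11 [ready(m) ∧ visible(m) → bird(m)]. ⇒ new: penguin(m), swims(m), bird(m).
[4] rule 9 [swims(m) ∧ ready(m) → active(m)]. ⇒ new: active(m).
Closure: {active(m), bird(m), closed(m), flies(m), hot(m), locked(m), mammal(m), metal(m), open(m), penguin(m), ready(m), red(m), swims(m), valid(m), visible(m)} — 15 facts.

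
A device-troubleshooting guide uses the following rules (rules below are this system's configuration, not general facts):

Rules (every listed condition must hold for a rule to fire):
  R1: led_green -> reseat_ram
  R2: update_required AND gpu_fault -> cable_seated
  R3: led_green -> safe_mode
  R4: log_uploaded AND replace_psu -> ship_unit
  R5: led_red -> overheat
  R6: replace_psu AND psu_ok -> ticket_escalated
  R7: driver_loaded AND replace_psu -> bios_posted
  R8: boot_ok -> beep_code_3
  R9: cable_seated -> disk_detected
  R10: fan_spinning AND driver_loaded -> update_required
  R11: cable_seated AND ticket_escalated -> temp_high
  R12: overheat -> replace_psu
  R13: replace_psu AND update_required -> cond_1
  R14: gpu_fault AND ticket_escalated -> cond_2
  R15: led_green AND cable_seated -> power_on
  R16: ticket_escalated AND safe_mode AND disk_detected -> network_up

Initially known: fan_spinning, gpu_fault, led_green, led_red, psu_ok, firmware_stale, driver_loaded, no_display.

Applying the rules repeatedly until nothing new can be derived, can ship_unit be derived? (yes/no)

no

Round 1 — R1, R3, R5, R10, derive reseat_ram, safe_mode, overheat, update_required.
Round 2 — R2, R12, derive cable_seated, replace_psu.
Round 3 — R6, R7, R9, R13, R15, derive ticket_escalated, bios_posted, disk_detected, cond_1, power_on.
Round 4 — R11, R14, R16, derive temp_high, cond_2, network_up.
Fixed point reached. ship_unit is concluded only by R4; R4 needs log_uploaded (never derived).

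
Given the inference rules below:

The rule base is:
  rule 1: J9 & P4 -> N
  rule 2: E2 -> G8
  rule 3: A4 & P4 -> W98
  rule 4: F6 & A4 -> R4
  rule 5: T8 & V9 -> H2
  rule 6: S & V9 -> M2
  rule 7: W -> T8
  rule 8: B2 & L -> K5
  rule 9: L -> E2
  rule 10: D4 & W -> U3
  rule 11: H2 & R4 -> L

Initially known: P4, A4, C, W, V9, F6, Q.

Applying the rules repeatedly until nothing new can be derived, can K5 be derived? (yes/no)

Round 1: rule 3 [A4 & P4 -> W98]; rule 4 [F6 & A4 -> R4]; rule 7 [W -> T8]. Adds W98, R4, T8.
Round 2: rule 5 [T8 & V9 -> H2]. Adds H2.
Round 3: rule 11 [H2 & R4 -> L]. Adds L.
Round 4: rule 9 [L -> E2]. Adds E2.
Round 5: rule 2 [E2 -> G8]. Adds G8.
Fixed point reached. K5 is concluded only by rule 8; rule 8 needs B2 (never derived).

no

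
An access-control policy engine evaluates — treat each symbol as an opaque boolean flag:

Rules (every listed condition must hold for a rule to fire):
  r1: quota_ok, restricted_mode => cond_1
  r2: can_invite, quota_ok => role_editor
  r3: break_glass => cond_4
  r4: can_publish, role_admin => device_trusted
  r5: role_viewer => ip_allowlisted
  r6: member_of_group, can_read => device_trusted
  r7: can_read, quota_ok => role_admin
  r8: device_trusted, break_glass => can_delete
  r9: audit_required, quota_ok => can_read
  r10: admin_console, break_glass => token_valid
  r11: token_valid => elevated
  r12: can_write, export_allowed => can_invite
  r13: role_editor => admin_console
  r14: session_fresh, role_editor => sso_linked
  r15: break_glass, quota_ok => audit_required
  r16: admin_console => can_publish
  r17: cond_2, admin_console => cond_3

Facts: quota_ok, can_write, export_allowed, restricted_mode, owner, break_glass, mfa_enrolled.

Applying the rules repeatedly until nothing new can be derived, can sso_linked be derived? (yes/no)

no

Round 1: r1 [quota_ok, restricted_mode => cond_1]; r3 [break_glass => cond_4]; r12 [can_write, export_allowed => can_invite]; r15 [break_glass, quota_ok => audit_required]. Adds cond_1, cond_4, can_invite, audit_required.
Round 2: r2 [can_invite, quota_ok => role_editor]; r9 [audit_required, quota_ok => can_read]. Adds role_editor, can_read.
Round 3: r7 [can_read, quota_ok => role_admin]; r13 [role_editor => admin_console]. Adds role_admin, admin_console.
Round 4: r10 [admin_console, break_glass => token_valid]; r16 [admin_console => can_publish]. Adds token_valid, can_publish.
Round 5: r4 [can_publish, role_admin => device_trusted]; r11 [token_valid => elevated]. Adds device_trusted, elevated.
Round 6: r8 [device_trusted, break_glass => can_delete]. Adds can_delete.
Fixed point reached. sso_linked is concluded only by r14; r14 needs session_fresh (never derived).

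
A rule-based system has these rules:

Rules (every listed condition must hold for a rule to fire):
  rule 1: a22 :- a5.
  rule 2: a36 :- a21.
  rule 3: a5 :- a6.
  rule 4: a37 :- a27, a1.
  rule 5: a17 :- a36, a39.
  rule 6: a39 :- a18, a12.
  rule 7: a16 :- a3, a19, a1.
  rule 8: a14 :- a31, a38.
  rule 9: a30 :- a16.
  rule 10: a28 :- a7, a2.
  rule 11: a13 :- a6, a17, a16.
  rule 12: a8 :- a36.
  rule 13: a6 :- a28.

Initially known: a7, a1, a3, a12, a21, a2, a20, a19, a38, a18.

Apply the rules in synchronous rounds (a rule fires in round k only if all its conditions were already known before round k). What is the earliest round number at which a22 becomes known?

4

Round 1 — rule 2, rule 6, rule 7, rule 10, derive a36, a39, a16, a28.
Round 2 — rule 5, rule 9, rule 12, rule 13, derive a17, a30, a8, a6.
Round 3 — rule 3, rule 11, derive a5, a13.
Round 4 — rule 1, derive a22.
a22 first appears in round 4.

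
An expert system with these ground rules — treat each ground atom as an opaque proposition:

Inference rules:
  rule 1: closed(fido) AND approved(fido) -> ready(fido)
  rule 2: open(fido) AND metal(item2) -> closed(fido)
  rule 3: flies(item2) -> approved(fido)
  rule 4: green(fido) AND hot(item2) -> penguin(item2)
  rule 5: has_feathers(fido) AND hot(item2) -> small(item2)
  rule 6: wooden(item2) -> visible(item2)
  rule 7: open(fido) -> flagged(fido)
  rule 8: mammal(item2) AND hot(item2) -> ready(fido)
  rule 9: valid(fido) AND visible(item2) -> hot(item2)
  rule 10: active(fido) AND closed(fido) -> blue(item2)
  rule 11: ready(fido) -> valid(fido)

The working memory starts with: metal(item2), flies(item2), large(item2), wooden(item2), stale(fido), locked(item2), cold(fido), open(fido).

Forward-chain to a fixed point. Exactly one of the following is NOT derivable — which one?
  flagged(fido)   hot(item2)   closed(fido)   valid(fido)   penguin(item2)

Round 1: rule 2 [open(fido) AND metal(item2) -> closed(fido)]; rule 3 [flies(item2) -> approved(fido)]; rule 6 [wooden(item2) -> visible(item2)]; rule 7 [open(fido) -> flagged(fido)]. New: closed(fido), approved(fido), visible(item2), flagged(fido).
Round 2: rule 1 [closed(fido) AND approved(fido) -> ready(fido)]. New: ready(fido).
Round 3: rule 11 [ready(fido) -> valid(fido)]. New: valid(fido).
Round 4: rule 9 [valid(fido) AND visible(item2) -> hot(item2)]. New: hot(item2).
Derived: valid(fido) (round 3), flagged(fido) (round 1), hot(item2) (round 4), closed(fido) (round 1). penguin(item2) never appears in any round.

penguin(item2)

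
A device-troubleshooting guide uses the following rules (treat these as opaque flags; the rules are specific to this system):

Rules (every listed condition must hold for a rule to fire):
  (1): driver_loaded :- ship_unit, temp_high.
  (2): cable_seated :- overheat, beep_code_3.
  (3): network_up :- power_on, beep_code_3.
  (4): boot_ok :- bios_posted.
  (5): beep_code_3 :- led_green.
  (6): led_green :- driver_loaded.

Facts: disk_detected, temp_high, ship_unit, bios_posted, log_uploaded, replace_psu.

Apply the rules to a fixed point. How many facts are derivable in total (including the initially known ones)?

Round 1 fires (1), (4), giving driver_loaded, boot_ok.
Round 2 fires (6), giving led_green.
Round 3 fires (5), giving beep_code_3.
Closure: {beep_code_3, bios_posted, boot_ok, disk_detected, driver_loaded, led_green, log_uploaded, replace_psu, ship_unit, temp_high} — 10 facts.

10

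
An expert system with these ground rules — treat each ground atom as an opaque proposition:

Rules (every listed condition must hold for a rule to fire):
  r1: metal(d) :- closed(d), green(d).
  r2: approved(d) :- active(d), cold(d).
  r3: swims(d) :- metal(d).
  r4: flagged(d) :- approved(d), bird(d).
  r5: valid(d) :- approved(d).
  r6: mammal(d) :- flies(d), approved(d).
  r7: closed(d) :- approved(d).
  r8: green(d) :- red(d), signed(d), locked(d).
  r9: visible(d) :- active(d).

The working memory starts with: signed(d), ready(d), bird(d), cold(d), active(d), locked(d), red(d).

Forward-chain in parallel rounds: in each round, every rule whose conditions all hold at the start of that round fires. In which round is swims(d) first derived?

4

Round 1: r2 [approved(d) :- active(d), cold(d).]; r8 [green(d) :- red(d), signed(d), locked(d).]; r9 [visible(d) :- active(d).]. Adds approved(d), green(d), visible(d).
Round 2: r4 [flagged(d) :- approved(d), bird(d).]; r5 [valid(d) :- approved(d).]; r7 [closed(d) :- approved(d).]. Adds flagged(d), valid(d), closed(d).
Round 3: r1 [metal(d) :- closed(d), green(d).]. Adds metal(d).
Round 4: r3 [swims(d) :- metal(d).]. Adds swims(d).
swims(d) first appears in round 4.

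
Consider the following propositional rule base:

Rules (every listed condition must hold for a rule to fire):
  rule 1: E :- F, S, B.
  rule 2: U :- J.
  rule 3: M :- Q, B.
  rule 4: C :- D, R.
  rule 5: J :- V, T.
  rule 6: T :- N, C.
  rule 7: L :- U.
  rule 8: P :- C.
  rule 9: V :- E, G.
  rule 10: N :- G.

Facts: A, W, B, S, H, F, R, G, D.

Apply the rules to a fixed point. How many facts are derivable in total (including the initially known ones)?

Round 1: rule 1 [E :- F, S, B.]; rule 4 [C :- D, R.]; rule 10 [N :- G.]. New: E, C, N.
Round 2: rule 6 [T :- N, C.]; rule 8 [P :- C.]; rule 9 [V :- E, G.]. New: T, P, V.
Round 3: rule 5 [J :- V, T.]. New: J.
Round 4: rule 2 [U :- J.]. New: U.
Round 5: rule 7 [L :- U.]. New: L.
Closure: {A, B, C, D, E, F, G, H, J, L, N, P, R, S, T, U, V, W} — 18 facts.

18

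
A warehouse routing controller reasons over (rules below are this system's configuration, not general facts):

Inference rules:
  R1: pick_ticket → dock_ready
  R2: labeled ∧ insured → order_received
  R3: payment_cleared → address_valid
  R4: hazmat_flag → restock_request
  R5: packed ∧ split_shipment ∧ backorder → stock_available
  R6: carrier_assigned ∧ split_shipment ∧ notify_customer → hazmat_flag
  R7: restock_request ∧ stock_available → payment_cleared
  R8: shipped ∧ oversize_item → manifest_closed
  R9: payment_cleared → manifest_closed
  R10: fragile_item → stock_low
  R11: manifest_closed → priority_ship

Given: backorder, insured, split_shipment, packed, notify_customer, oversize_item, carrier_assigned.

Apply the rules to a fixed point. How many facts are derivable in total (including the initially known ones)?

[1] R5 [packed ∧ split_shipment ∧ backorder → stock_available]; R6 [carrier_assigned ∧ split_shipment ∧ notify_customer → hazmat_flag]. ⇒ new: stock_available, hazmat_flag.
[2] R4 [hazmat_flag → restock_request]. ⇒ new: restock_request.
[3] R7 [restock_request ∧ stock_available → payment_cleared]. ⇒ new: payment_cleared.
[4] R3 [payment_cleared → address_valid]; R9 [payment_cleared → manifest_closed]. ⇒ new: address_valid, manifest_closed.
[5] R11 [manifest_closed → priority_ship]. ⇒ new: priority_ship.
Closure: {address_valid, backorder, carrier_assigned, hazmat_flag, insured, manifest_closed, notify_customer, oversize_item, packed, payment_cleared, priority_ship, restock_request, split_shipment, stock_available} — 14 facts.

14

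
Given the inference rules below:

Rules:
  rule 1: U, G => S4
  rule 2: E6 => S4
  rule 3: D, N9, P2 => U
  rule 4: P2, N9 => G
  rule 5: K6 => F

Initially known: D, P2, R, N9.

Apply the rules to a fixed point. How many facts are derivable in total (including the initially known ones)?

7

Round 1 fires rule 3, rule 4, giving U, G.
Round 2 fires rule 1, giving S4.
Closure: {D, G, N9, P2, R, S4, U} — 7 facts.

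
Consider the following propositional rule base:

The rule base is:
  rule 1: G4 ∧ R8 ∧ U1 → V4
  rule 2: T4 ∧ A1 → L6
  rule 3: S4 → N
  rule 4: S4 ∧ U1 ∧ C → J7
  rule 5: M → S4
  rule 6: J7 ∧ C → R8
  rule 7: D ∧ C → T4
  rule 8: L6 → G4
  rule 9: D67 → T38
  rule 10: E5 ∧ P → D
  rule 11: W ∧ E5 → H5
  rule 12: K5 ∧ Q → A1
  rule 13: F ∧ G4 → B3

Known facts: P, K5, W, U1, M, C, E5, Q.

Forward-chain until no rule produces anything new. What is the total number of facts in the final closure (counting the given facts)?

19

Round 1: rule 5 [M → S4]; rule 10 [E5 ∧ P → D]; rule 11 [W ∧ E5 → H5]; rule 12 [K5 ∧ Q → A1]. New: S4, D, H5, A1.
Round 2: rule 3 [S4 → N]; rule 4 [S4 ∧ U1 ∧ C → J7]; rule 7 [D ∧ C → T4]. New: N, J7, T4.
Round 3: rule 2 [T4 ∧ A1 → L6]; rule 6 [J7 ∧ C → R8]. New: L6, R8.
Round 4: rule 8 [L6 → G4]. New: G4.
Round 5: rule 1 [G4 ∧ R8 ∧ U1 → V4]. New: V4.
Closure: {A1, C, D, E5, G4, H5, J7, K5, L6, M, N, P, Q, R8, S4, T4, U1, V4, W} — 19 facts.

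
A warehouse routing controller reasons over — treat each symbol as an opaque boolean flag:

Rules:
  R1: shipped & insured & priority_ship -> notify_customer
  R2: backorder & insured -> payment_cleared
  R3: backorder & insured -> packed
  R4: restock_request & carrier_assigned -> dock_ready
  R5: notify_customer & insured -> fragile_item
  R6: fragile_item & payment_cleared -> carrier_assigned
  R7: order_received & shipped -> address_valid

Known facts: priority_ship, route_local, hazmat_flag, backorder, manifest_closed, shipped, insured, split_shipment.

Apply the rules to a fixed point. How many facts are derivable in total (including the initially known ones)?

Round 1 fires R1, R2, R3, giving notify_customer, payment_cleared, packed.
Round 2 fires R5, giving fragile_item.
Round 3 fires R6, giving carrier_assigned.
Closure: {backorder, carrier_assigned, fragile_item, hazmat_flag, insured, manifest_closed, notify_customer, packed, payment_cleared, priority_ship, route_local, shipped, split_shipment} — 13 facts.

13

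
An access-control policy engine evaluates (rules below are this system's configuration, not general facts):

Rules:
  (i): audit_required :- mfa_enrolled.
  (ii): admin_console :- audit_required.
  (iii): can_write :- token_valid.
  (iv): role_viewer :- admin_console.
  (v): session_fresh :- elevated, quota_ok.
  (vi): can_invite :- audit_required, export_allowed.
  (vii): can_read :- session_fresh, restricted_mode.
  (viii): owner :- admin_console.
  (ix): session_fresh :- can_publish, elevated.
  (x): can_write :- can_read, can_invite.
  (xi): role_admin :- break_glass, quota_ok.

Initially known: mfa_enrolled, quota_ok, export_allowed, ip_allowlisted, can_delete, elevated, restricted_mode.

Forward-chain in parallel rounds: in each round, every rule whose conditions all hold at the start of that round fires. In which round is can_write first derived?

3

Round 1: (i) [audit_required :- mfa_enrolled.]; (v) [session_fresh :- elevated, quota_ok.]. Adds audit_required, session_fresh.
Round 2: (ii) [admin_console :- audit_required.]; (vi) [can_invite :- audit_required, export_allowed.]; (vii) [can_read :- session_fresh, restricted_mode.]. Adds admin_console, can_invite, can_read.
Round 3: (iv) [role_viewer :- admin_console.]; (viii) [owner :- admin_console.]; (x) [can_write :- can_read, can_invite.]. Adds role_viewer, owner, can_write.
can_write first appears in round 3.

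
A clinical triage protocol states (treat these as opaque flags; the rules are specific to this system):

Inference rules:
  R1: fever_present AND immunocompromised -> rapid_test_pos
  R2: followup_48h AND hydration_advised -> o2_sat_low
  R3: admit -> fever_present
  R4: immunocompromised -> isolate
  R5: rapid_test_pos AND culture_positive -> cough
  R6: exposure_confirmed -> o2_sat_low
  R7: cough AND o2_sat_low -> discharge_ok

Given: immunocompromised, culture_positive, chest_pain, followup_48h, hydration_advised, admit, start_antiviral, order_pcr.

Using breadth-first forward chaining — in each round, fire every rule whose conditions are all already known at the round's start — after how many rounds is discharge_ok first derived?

[1] R2 [followup_48h AND hydration_advised -> o2_sat_low]; R3 [admit -> fever_present]; R4 [immunocompromised -> isolate]. ⇒ new: o2_sat_low, fever_present, isolate.
[2] R1 [fever_present AND immunocompromised -> rapid_test_pos]. ⇒ new: rapid_test_pos.
[3] R5 [rapid_test_pos AND culture_positive -> cough]. ⇒ new: cough.
[4] R7 [cough AND o2_sat_low -> discharge_ok]. ⇒ new: discharge_ok.
discharge_ok first appears in round 4.

4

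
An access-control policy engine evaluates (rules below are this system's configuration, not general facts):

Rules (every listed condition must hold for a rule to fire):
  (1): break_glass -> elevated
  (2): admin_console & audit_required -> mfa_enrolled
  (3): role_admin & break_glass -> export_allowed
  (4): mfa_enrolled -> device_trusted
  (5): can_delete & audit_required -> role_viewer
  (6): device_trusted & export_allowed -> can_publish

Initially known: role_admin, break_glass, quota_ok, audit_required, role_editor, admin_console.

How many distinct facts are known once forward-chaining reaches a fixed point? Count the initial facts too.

11

Round 1 fires (1), (2), (3), giving elevated, mfa_enrolled, export_allowed.
Round 2 fires (4), giving device_trusted.
Round 3 fires (6), giving can_publish.
Closure: {admin_console, audit_required, break_glass, can_publish, device_trusted, elevated, export_allowed, mfa_enrolled, quota_ok, role_admin, role_editor} — 11 facts.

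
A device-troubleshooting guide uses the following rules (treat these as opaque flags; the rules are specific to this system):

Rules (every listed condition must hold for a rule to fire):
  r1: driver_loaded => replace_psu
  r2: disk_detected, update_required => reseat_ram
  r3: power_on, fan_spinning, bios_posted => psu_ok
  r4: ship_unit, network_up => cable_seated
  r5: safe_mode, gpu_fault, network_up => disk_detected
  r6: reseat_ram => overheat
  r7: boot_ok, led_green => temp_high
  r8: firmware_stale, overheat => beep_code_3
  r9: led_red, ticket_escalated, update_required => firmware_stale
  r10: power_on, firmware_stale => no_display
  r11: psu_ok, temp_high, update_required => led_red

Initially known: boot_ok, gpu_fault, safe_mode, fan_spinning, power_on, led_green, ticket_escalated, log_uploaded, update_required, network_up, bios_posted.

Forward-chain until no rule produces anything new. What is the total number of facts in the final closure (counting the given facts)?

Round 1 — r3, r5, r7, derive psu_ok, disk_detected, temp_high.
Round 2 — r2, r11, derive reseat_ram, led_red.
Round 3 — r6, r9, derive overheat, firmware_stale.
Round 4 — r8, r10, derive beep_code_3, no_display.
Closure: {beep_code_3, bios_posted, boot_ok, disk_detected, fan_spinning, firmware_stale, gpu_fault, led_green, led_red, log_uploaded, network_up, no_display, overheat, power_on, psu_ok, reseat_ram, safe_mode, temp_high, ticket_escalated, update_required} — 20 facts.

20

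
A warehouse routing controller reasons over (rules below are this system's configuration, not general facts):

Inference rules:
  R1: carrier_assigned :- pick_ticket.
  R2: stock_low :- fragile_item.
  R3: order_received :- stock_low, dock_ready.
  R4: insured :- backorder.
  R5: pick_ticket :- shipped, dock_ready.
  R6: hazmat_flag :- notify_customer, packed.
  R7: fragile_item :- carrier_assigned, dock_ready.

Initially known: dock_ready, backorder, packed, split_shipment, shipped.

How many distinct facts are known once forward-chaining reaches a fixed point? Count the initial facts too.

Round 1 — R4, R5, derive insured, pick_ticket.
Round 2 — R1, derive carrier_assigned.
Round 3 — R7, derive fragile_item.
Round 4 — R2, derive stock_low.
Round 5 — R3, derive order_received.
Closure: {backorder, carrier_assigned, dock_ready, fragile_item, insured, order_received, packed, pick_ticket, shipped, split_shipment, stock_low} — 11 facts.

11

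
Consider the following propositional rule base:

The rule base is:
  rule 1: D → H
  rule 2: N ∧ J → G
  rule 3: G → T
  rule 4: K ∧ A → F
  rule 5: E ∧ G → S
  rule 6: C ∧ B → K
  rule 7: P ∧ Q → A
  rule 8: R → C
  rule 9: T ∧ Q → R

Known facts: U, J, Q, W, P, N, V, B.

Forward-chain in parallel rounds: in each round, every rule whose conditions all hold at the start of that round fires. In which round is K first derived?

5

Round 1 fires rule 2, rule 7, giving G, A.
Round 2 fires rule 3, giving T.
Round 3 fires rule 9, giving R.
Round 4 fires rule 8, giving C.
Round 5 fires rule 6, giving K.
K first appears in round 5.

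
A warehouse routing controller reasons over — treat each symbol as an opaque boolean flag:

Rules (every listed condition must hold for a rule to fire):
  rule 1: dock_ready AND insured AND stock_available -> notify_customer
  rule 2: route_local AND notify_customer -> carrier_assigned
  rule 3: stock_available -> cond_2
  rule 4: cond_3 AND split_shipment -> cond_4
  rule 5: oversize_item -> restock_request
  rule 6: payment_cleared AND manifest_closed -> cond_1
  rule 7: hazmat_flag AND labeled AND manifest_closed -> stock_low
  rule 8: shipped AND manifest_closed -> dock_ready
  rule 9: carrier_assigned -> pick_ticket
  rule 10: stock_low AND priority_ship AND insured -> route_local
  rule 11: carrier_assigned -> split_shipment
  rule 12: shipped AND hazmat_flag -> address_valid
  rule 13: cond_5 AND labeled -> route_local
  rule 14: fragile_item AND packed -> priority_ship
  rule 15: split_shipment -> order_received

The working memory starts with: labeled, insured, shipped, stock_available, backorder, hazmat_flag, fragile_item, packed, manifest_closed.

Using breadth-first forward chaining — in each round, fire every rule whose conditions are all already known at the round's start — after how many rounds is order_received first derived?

[1] rule 3 [stock_available -> cond_2]; rule 7 [hazmat_flag AND labeled AND manifest_closed -> stock_low]; rule 8 [shipped AND manifest_closed -> dock_ready]; rule 12 [shipped AND hazmat_flag -> address_valid]; rule 14 [fragile_item AND packed -> priority_ship]. ⇒ new: cond_2, stock_low, dock_ready, address_valid, priority_ship.
[2] rule 1 [dock_ready AND insured AND stock_available -> notify_customer]; rule 10 [stock_low AND priority_ship AND insured -> route_local]. ⇒ new: notify_customer, route_local.
[3] rule 2 [route_local AND notify_customer -> carrier_assigned]. ⇒ new: carrier_assigned.
[4] rule 9 [carrier_assigned -> pick_ticket]; rule 11 [carrier_assigned -> split_shipment]. ⇒ new: pick_ticket, split_shipment.
[5] rule 15 [split_shipment -> order_received]. ⇒ new: order_received.
order_received first appears in round 5.

5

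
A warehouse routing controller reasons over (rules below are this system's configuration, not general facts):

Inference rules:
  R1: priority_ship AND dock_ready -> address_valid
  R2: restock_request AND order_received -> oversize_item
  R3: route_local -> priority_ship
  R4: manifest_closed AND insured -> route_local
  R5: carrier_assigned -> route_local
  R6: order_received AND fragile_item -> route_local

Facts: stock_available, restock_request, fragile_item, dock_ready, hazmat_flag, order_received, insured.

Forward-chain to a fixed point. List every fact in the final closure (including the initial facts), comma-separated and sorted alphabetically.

[1] R2 [restock_request AND order_received -> oversize_item]; R6 [order_received AND fragile_item -> route_local]. ⇒ new: oversize_item, route_local.
[2] R3 [route_local -> priority_ship]. ⇒ new: priority_ship.
[3] R1 [priority_ship AND dock_ready -> address_valid]. ⇒ new: address_valid.

address_valid, dock_ready, fragile_item, hazmat_flag, insured, order_received, oversize_item, priority_ship, restock_request, route_local, stock_available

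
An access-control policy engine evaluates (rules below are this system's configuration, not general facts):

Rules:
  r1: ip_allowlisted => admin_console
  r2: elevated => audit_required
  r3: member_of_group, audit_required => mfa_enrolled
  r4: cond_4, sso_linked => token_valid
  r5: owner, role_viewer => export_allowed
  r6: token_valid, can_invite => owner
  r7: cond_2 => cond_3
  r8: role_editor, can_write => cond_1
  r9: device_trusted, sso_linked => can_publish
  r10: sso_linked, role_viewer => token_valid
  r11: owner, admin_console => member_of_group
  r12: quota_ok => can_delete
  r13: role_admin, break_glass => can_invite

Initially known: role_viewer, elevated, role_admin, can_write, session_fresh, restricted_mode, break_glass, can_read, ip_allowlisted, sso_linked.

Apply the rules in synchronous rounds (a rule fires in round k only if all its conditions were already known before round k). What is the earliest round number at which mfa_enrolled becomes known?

4

Round 1 — r1, r2, r10, r13, derive admin_console, audit_required, token_valid, can_invite.
Round 2 — r6, derive owner.
Round 3 — r5, r11, derive export_allowed, member_of_group.
Round 4 — r3, derive mfa_enrolled.
mfa_enrolled first appears in round 4.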